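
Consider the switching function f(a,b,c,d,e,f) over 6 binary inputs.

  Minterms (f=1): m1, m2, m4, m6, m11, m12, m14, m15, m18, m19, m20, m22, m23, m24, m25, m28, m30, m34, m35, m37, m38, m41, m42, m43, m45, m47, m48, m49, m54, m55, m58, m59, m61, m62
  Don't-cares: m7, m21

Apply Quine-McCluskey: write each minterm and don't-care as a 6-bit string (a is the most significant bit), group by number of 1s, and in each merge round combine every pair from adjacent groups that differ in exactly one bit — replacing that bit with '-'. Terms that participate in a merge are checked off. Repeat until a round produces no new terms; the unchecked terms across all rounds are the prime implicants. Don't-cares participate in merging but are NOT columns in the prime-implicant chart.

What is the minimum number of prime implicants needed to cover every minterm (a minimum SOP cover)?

14

[col 0] 000001, 000010*, 000100*, 000110*, 000111*, 001011*, 001100*, 001110*, 001111*, 010010*, 010011*, 010100*, 010101*, 010110*, 010111*, 011000*, 011001*, 011100*, 011110*, 100010*, 100011*, 100101*, 100110*, 101001*, 101010*, 101011*, 101101*, 101111*, 110000*, 110001*, 110110*, 110111*, 111010*, 111011*, 111101*, 111110*
[col 1] -00010*, -00110*, -01011*, -01111*, -10110*, -10111*, -11110*, 0-0010*, 0-0100*, 0-0110*, 0-0111*, 0-1100*, 0-1110*, 00-100*, 00-110*, 00-111*, 000-10*, 0001-0*, 00011-*, 001-11*, 0011-0*, 00111-*, 01-100*, 01-110*, 010-10*, 010-11*, 01001-*, 0101-0*, 0101-1*, 01010-*, 01011-*, 011-00, 01100-, 0111-0*, 1-0110*, 1-1010*, 1-1011*, 1-1101, 10-010*, 10-011*, 10-101, 100-10*, 10001-*, 101-01*, 101-11*, 1010-1*, 10101-*, 1011-1*, 11-110*, 11000-, 11011-*, 111-10, 11101-*
[col 2] --0110, -00-10, -01-11, -1-110, -1011-, 0--100*, 0--110*, 0-0-10, 0-01-0*, 0-011-, 0-11-0*, 00-1-0*, 00-11-, 01-1-0*, 010-1-, 0101--, 1-101-, 10-01-, 101--1
[col 3] 0--1-0
Prime implicants: --0110, -00-10, -01-11, -1-110, -1011-, 0--1-0, 0-0-10, 0-011-, 00-11-, 000001, 010-1-, 0101--, 011-00, 01100-, 1-101-, 1-1101, 10-01-, 10-101, 101--1, 11000-, 111-10
PI chart (minterm → PIs covering it):
  1 | 000001  (sole → essential)
  2 | -00-10,0-0-10
  4 | 0--1-0  (sole → essential)
  6 | --0110,-00-10,0--1-0,0-0-10,0-011-,00-11-
  11 | -01-11  (sole → essential)
  12 | 0--1-0  (sole → essential)
  14 | 0--1-0,00-11-
  15 | -01-11,00-11-
  18 | 0-0-10,010-1-
  19 | 010-1-  (sole → essential)
  20 | 0--1-0,0101--
  22 | --0110,-1-110,-1011-,0--1-0,0-0-10,0-011-,010-1-,0101--
  23 | -1011-,0-011-,010-1-,0101--
  24 | 011-00,01100-
  25 | 01100-  (sole → essential)
  28 | 0--1-0,011-00
  30 | -1-110,0--1-0
  34 | -00-10,10-01-
  35 | 10-01-  (sole → essential)
  37 | 10-101  (sole → essential)
  38 | --0110,-00-10
  41 | 101--1  (sole → essential)
  42 | 1-101-,10-01-
  43 | -01-11,1-101-,10-01-,101--1
  45 | 1-1101,10-101,101--1
  47 | -01-11,101--1
  48 | 11000-  (sole → essential)
  49 | 11000-  (sole → essential)
  54 | --0110,-1-110,-1011-
  55 | -1011-  (sole → essential)
  58 | 1-101-,111-10
  59 | 1-101-  (sole → essential)
  61 | 1-1101  (sole → essential)
  62 | -1-110,111-10
Essential prime implicants: -01-11, -1011-, 0--1-0, 000001, 010-1-, 01100-, 1-101-, 1-1101, 10-01-, 10-101, 101--1, 11000-
Petrick residual → -00-10, -1-110
Minimum SOP uses 14 PIs: b'c'ef' + b'cef + bdef' + bc'de + a'df' + a'b'c'd'e'f + a'bc'e + a'bcd'e' + acd'e + acde'f + ab'd'e + ab'de'f + ab'cf + abc'd'e'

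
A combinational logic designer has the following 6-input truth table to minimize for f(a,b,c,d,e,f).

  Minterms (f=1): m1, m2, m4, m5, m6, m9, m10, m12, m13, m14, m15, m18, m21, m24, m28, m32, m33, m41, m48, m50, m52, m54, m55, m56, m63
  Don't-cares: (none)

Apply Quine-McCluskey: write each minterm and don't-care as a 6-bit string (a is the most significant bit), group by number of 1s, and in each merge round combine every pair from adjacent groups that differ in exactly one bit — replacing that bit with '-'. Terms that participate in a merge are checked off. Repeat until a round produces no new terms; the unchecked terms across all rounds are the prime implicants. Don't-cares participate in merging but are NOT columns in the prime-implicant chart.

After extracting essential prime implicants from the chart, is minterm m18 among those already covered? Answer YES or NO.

Round 0: 000001✓ 000010✓ 000100✓ 000101✓ 000110✓ 001001✓ 001010✓ 001100✓ 001101✓ 001110✓ 001111✓ 010010✓ 010101✓ 011000✓ 011100✓ 100000✓ 100001✓ 101001✓ 110000✓ 110010✓ 110100✓ 110110✓ 110111✓ 111000✓ 111111✓
Round 1: -00001✓ -01001✓ -10010 -11000 0-0010 0-0101 0-1100 00-001✓ 00-010✓ 00-100✓ 00-101✓ 00-110✓ 000-01✓ 000-10✓ 0001-0✓ 00010-✓ 001-01✓ 001-10✓ 0011-0✓ 0011-1✓ 00110-✓ 00111-✓ 011-00 1-0000 10-001✓ 10000- 11-000 11-111 110-00✓ 110-10✓ 1100-0✓ 1101-0✓ 11011-
Round 2: -0-001 00--01 00--10 00-1-0 00-10- 0011-- 110--0
PIs = {-0-001, -10010, -11000, 0-0010, 0-0101, 0-1100, 00--01, 00--10, 00-1-0, 00-10-, 0011--, 011-00, 1-0000, 10000-, 11-000, 11-111, 110--0, 11011-}
Coverage chart:
  m1: -0-001,00--01
  m2: 0-0010,00--10
  m4: 00-1-0,00-10-
  m5: 0-0101,00--01,00-10-
  m6: 00--10,00-1-0
  m9: -0-001,00--01
  m10: 00--10 ←essential
  m12: 0-1100,00-1-0,00-10-,0011--
  m13: 00--01,00-10-,0011--
  m14: 00--10,00-1-0,0011--
  m15: 0011-- ←essential
  m18: -10010,0-0010
  m21: 0-0101 ←essential
  m24: -11000,011-00
  m28: 0-1100,011-00
  m32: 1-0000,10000-
  m33: -0-001,10000-
  m41: -0-001 ←essential
  m48: 1-0000,11-000,110--0
  m50: -10010,110--0
  m52: 110--0 ←essential
  m54: 110--0,11011-
  m55: 11-111,11011-
  m56: -11000,11-000
  m63: 11-111 ←essential
Essential: -0-001, 0-0101, 00--10, 0011--, 11-111, 110--0

NO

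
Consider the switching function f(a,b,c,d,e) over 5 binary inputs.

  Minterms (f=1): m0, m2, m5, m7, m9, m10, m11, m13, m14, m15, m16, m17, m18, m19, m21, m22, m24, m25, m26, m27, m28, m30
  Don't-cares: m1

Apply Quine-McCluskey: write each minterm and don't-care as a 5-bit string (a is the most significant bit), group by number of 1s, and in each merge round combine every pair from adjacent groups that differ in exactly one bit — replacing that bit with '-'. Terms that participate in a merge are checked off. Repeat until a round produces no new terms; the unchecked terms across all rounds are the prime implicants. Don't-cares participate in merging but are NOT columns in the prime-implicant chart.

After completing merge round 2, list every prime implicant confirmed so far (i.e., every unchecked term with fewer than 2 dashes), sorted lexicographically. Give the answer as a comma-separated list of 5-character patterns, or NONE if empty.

NONE

size-2^0 implicants → 00000(✓)  00001(✓)  00010(✓)  00101(✓)  00111(✓)  01001(✓)  01010(✓)  01011(✓)  01101(✓)  01110(✓)  01111(✓)  10000(✓)  10001(✓)  10010(✓)  10011(✓)  10101(✓)  10110(✓)  11000(✓)  11001(✓)  11010(✓)  11011(✓)  11100(✓)  11110(✓)
size-2^1 implicants → -0000(✓)  -0001(✓)  -0010(✓)  -0101(✓)  -1001(✓)  -1010(✓)  -1011(✓)  -1110(✓)  0-001(✓)  0-010(✓)  0-101(✓)  0-111(✓)  00-01(✓)  000-0(✓)  0000-(✓)  001-1(✓)  01-01(✓)  01-10(✓)  01-11(✓)  010-1(✓)  0101-(✓)  011-1(✓)  0111-(✓)  1-000(✓)  1-001(✓)  1-010(✓)  1-011(✓)  1-110(✓)  10-01(✓)  10-10(✓)  100-0(✓)  100-1(✓)  1000-(✓)  1001-(✓)  11-00(✓)  11-10(✓)  110-0(✓)  110-1(✓)  1100-(✓)  1101-(✓)  111-0(✓)
size-2^2 implicants → --001  --010  -0-01  -00-0  -000-  -1-10  -10-1  -101-  0--01  0-1-1  01--1  01-1-  1--10  1-0-0(✓)  1-0-1(✓)  1-00-(✓)  1-01-(✓)  100--(✓)  11--0  110--(✓)
size-2^3 implicants → 1-0--
Unchecked terms (primes): --001, --010, -0-01, -00-0, -000-, -1-10, -10-1, -101-, 0--01, 0-1-1, 01--1, 01-1-, 1--10, 1-0--, 11--0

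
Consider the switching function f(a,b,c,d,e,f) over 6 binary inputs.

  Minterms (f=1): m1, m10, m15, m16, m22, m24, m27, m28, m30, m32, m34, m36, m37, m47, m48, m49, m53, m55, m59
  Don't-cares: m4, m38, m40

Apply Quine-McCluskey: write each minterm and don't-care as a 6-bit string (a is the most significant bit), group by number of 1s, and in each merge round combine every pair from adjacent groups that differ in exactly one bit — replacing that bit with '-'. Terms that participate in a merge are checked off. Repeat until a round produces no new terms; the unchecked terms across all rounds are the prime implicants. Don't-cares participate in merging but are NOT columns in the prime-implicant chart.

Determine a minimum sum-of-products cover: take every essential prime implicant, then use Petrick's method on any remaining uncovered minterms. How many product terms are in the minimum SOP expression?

11

[col 0] 000001, 000100*, 001010, 001111*, 010000*, 010110*, 011000*, 011011*, 011100*, 011110*, 100000*, 100010*, 100100*, 100101*, 100110*, 101000*, 101111*, 110000*, 110001*, 110101*, 110111*, 111011*
[col 1] -00100, -01111, -10000, -11011, 01-000, 01-110, 011-00, 0111-0, 1-0000, 1-0101, 10-000, 100-00*, 100-10*, 1000-0*, 1001-0*, 10010-, 110-01, 11000-, 1101-1
[col 2] 100--0
Prime implicants: -00100, -01111, -10000, -11011, 000001, 001010, 01-000, 01-110, 011-00, 0111-0, 1-0000, 1-0101, 10-000, 100--0, 10010-, 110-01, 11000-, 1101-1
PI chart (minterm → PIs covering it):
  1 | 000001  (sole → essential)
  10 | 001010  (sole → essential)
  15 | -01111  (sole → essential)
  16 | -10000,01-000
  22 | 01-110  (sole → essential)
  24 | 01-000,011-00
  27 | -11011  (sole → essential)
  28 | 011-00,0111-0
  30 | 01-110,0111-0
  32 | 1-0000,10-000,100--0
  34 | 100--0  (sole → essential)
  36 | -00100,100--0,10010-
  37 | 1-0101,10010-
  47 | -01111  (sole → essential)
  48 | -10000,1-0000,11000-
  49 | 110-01,11000-
  53 | 1-0101,110-01,1101-1
  55 | 1101-1  (sole → essential)
  59 | -11011  (sole → essential)
Essential prime implicants: -01111, -11011, 000001, 001010, 01-110, 100--0, 1101-1
Petrick residual → -10000, 011-00, 1-0101, 110-01
Minimum SOP uses 11 PIs: b'cdef + bc'd'e'f' + bcd'ef + a'b'c'd'e'f + a'b'cd'ef' + a'bdef' + a'bce'f' + ac'de'f + ab'c'f' + abc'e'f + abc'df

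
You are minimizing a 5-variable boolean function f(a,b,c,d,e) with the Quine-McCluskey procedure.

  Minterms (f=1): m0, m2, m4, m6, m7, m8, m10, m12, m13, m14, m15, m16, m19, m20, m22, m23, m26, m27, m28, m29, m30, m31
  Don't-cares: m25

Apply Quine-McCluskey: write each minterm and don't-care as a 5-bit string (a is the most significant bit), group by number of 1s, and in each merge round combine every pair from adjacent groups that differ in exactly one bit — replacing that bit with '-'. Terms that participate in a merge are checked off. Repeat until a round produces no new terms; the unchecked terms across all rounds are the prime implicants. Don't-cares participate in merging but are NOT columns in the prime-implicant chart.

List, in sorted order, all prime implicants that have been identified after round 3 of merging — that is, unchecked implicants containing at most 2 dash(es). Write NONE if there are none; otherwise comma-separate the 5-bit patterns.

-0-00, -1-10, 1--11, 11--1, 11-1-

size-2^0 implicants → 00000(✓)  00010(✓)  00100(✓)  00110(✓)  00111(✓)  01000(✓)  01010(✓)  01100(✓)  01101(✓)  01110(✓)  01111(✓)  10000(✓)  10011(✓)  10100(✓)  10110(✓)  10111(✓)  11001(✓)  11010(✓)  11011(✓)  11100(✓)  11101(✓)  11110(✓)  11111(✓)
size-2^1 implicants → -0000(✓)  -0100(✓)  -0110(✓)  -0111(✓)  -1010(✓)  -1100(✓)  -1101(✓)  -1110(✓)  -1111(✓)  0-000(✓)  0-010(✓)  0-100(✓)  0-110(✓)  0-111(✓)  00-00(✓)  00-10(✓)  000-0(✓)  001-0(✓)  0011-(✓)  01-00(✓)  01-10(✓)  010-0(✓)  011-0(✓)  011-1(✓)  0110-(✓)  0111-(✓)  1-011(✓)  1-100(✓)  1-110(✓)  1-111(✓)  10-00(✓)  10-11(✓)  101-0(✓)  1011-(✓)  11-01(✓)  11-10(✓)  11-11(✓)  110-1(✓)  1101-(✓)  111-0(✓)  111-1(✓)  1110-(✓)  1111-(✓)
size-2^2 implicants → --100(✓)  --110(✓)  --111(✓)  -0-00  -01-0(✓)  -011-(✓)  -1-10  -11-0(✓)  -11-1(✓)  -110-(✓)  -111-(✓)  0--00(✓)  0--10(✓)  0-0-0(✓)  0-1-0(✓)  0-11-(✓)  00--0(✓)  01--0(✓)  011--(✓)  1--11  1-1-0(✓)  1-11-(✓)  11--1  11-1-  111--(✓)
size-2^3 implicants → --1-0  --11-  -11--  0---0
Unchecked terms (primes): --1-0, --11-, -0-00, -1-10, -11--, 0---0, 1--11, 11--1, 11-1-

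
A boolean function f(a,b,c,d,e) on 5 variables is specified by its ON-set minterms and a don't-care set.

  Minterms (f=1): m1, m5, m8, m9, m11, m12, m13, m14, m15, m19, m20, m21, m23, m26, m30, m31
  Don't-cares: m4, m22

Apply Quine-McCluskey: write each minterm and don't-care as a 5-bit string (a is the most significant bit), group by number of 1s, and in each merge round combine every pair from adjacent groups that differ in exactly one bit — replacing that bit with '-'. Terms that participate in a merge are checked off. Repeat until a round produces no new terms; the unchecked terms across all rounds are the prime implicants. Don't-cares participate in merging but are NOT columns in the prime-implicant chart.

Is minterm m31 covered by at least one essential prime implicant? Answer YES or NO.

[col 0] 00001*, 00100*, 00101*, 01000*, 01001*, 01011*, 01100*, 01101*, 01110*, 01111*, 10011*, 10100*, 10101*, 10110*, 10111*, 11010*, 11110*, 11111*
[col 1] -0100*, -0101*, -1110*, -1111*, 0-001*, 0-100*, 0-101*, 00-01*, 0010-*, 01-00*, 01-01*, 01-11*, 010-1*, 0100-*, 011-0*, 011-1*, 0110-*, 0111-*, 1-110*, 1-111*, 10-11, 101-0*, 101-1*, 1010-*, 1011-*, 11-10, 1111-*
[col 2] -010-, -111-, 0--01, 0-10-, 01--1, 01-0-, 011--, 1-11-, 101--
Prime implicants: -010-, -111-, 0--01, 0-10-, 01--1, 01-0-, 011--, 1-11-, 10-11, 101--, 11-10
PI chart (minterm → PIs covering it):
  1 | 0--01  (sole → essential)
  5 | -010-,0--01,0-10-
  8 | 01-0-  (sole → essential)
  9 | 0--01,01--1,01-0-
  11 | 01--1  (sole → essential)
  12 | 0-10-,01-0-,011--
  13 | 0--01,0-10-,01--1,01-0-,011--
  14 | -111-,011--
  15 | -111-,01--1,011--
  19 | 10-11  (sole → essential)
  20 | -010-,101--
  21 | -010-,101--
  23 | 1-11-,10-11,101--
  26 | 11-10  (sole → essential)
  30 | -111-,1-11-,11-10
  31 | -111-,1-11-
Essential prime implicants: 0--01, 01--1, 01-0-, 10-11, 11-10

NO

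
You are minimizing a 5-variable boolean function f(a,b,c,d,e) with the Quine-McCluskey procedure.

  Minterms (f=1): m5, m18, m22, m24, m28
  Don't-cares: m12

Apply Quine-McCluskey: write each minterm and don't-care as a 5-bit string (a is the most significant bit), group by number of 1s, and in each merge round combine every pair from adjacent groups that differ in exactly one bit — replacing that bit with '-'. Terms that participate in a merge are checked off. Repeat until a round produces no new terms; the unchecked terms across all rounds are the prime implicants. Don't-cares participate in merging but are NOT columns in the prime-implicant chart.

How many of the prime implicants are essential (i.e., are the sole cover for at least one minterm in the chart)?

3

size-2^0 implicants → 00101  01100(✓)  10010(✓)  10110(✓)  11000(✓)  11100(✓)
size-2^1 implicants → -1100  10-10  11-00
Unchecked terms (primes): -1100, 00101, 10-10, 11-00
Minterm coverage:
  m5 ⊆ 00101 [E]
  m18 ⊆ 10-10 [E]
  m22 ⊆ 10-10 [E]
  m24 ⊆ 11-00 [E]
  m28 ⊆ -1100,11-00
E = {00101, 10-10, 11-00}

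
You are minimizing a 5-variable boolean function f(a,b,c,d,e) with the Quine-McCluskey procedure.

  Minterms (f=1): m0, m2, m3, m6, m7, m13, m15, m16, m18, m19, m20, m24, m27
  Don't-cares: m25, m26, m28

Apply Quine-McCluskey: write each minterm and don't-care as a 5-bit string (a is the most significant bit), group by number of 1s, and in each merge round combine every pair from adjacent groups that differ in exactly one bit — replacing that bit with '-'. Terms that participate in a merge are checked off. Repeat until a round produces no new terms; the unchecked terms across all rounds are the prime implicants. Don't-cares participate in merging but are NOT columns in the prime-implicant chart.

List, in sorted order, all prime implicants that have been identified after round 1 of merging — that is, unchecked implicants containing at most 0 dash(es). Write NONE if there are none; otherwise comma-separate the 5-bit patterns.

NONE

Round 0: 00000✓ 00010✓ 00011✓ 00110✓ 00111✓ 01101✓ 01111✓ 10000✓ 10010✓ 10011✓ 10100✓ 11000✓ 11001✓ 11010✓ 11011✓ 11100✓
Round 1: -0000✓ -0010✓ -0011✓ 0-111 00-10✓ 00-11✓ 000-0✓ 0001-✓ 0011-✓ 011-1 1-000✓ 1-010✓ 1-011✓ 1-100✓ 10-00✓ 100-0✓ 1001-✓ 11-00✓ 110-0✓ 110-1✓ 1100-✓ 1101-✓
Round 2: -00-0 -001- 00-1- 1--00 1-0-0 1-01- 110--
PIs = {-00-0, -001-, 0-111, 00-1-, 011-1, 1--00, 1-0-0, 1-01-, 110--}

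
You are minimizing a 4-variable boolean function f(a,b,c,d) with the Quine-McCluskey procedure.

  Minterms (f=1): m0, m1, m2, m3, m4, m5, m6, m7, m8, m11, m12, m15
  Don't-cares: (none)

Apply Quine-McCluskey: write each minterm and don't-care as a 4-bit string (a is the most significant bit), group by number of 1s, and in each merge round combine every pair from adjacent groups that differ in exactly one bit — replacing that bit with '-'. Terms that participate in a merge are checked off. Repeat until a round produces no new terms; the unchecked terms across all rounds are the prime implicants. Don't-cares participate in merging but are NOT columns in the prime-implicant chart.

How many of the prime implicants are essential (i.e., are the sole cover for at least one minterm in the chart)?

3

[col 0] 0000*, 0001*, 0010*, 0011*, 0100*, 0101*, 0110*, 0111*, 1000*, 1011*, 1100*, 1111*
[col 1] -000*, -011*, -100*, -111*, 0-00*, 0-01*, 0-10*, 0-11*, 00-0*, 00-1*, 000-*, 001-*, 01-0*, 01-1*, 010-*, 011-*, 1-00*, 1-11*
[col 2] --00, --11, 0--0*, 0--1*, 0-0-*, 0-1-*, 00--*, 01--*
[col 3] 0---
Prime implicants: --00, --11, 0---
PI chart (minterm → PIs covering it):
  0 | --00,0---
  1 | 0---  (sole → essential)
  2 | 0---  (sole → essential)
  3 | --11,0---
  4 | --00,0---
  5 | 0---  (sole → essential)
  6 | 0---  (sole → essential)
  7 | --11,0---
  8 | --00  (sole → essential)
  11 | --11  (sole → essential)
  12 | --00  (sole → essential)
  15 | --11  (sole → essential)
Essential prime implicants: --00, --11, 0---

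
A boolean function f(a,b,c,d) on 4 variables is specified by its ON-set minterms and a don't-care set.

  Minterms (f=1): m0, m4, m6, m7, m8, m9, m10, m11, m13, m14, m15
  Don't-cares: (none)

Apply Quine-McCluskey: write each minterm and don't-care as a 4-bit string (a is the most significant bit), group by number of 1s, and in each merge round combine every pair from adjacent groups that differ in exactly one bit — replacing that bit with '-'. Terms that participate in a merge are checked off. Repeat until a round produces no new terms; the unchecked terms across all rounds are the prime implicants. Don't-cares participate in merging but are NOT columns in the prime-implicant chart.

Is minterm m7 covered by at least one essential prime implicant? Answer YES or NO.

Round 0: 0000✓ 0100✓ 0110✓ 0111✓ 1000✓ 1001✓ 1010✓ 1011✓ 1101✓ 1110✓ 1111✓
Round 1: -000 -110✓ -111✓ 0-00 01-0 011-✓ 1-01✓ 1-10✓ 1-11✓ 10-0✓ 10-1✓ 100-✓ 101-✓ 11-1✓ 111-✓
Round 2: -11- 1--1 1-1- 10--
PIs = {-000, -11-, 0-00, 01-0, 1--1, 1-1-, 10--}
Coverage chart:
  m0: -000,0-00
  m4: 0-00,01-0
  m6: -11-,01-0
  m7: -11- ←essential
  m8: -000,10--
  m9: 1--1,10--
  m10: 1-1-,10--
  m11: 1--1,1-1-,10--
  m13: 1--1 ←essential
  m14: -11-,1-1-
  m15: -11-,1--1,1-1-
Essential: -11-, 1--1

YES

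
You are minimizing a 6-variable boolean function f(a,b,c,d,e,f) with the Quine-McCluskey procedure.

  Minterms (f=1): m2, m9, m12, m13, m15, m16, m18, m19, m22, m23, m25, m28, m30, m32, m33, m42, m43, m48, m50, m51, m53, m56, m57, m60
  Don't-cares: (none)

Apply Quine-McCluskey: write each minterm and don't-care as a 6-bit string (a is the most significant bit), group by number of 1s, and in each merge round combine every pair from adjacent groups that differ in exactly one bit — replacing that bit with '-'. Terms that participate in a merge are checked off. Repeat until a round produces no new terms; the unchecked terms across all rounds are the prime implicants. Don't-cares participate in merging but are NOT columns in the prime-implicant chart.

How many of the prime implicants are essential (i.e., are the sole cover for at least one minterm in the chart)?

8

[col 0] 000010*, 001001*, 001100*, 001101*, 001111*, 010000*, 010010*, 010011*, 010110*, 010111*, 011001*, 011100*, 011110*, 100000*, 100001*, 101010*, 101011*, 110000*, 110010*, 110011*, 110101, 111000*, 111001*, 111100*
[col 1] -10000*, -10010*, -10011*, -11001, -11100, 0-0010, 0-1001, 0-1100, 001-01, 0011-1, 00110-, 01-110, 010-10*, 010-11*, 0100-0*, 01001-*, 01011-*, 0111-0, 1-0000, 10000-, 10101-, 11-000, 1100-0*, 11001-*, 111-00, 11100-
[col 2] -100-0, -1001-, 010-1-
Prime implicants: -100-0, -1001-, -11001, -11100, 0-0010, 0-1001, 0-1100, 001-01, 0011-1, 00110-, 01-110, 010-1-, 0111-0, 1-0000, 10000-, 10101-, 11-000, 110101, 111-00, 11100-
PI chart (minterm → PIs covering it):
  2 | 0-0010  (sole → essential)
  9 | 0-1001,001-01
  12 | 0-1100,00110-
  13 | 001-01,0011-1,00110-
  15 | 0011-1  (sole → essential)
  16 | -100-0  (sole → essential)
  18 | -100-0,-1001-,0-0010,010-1-
  19 | -1001-,010-1-
  22 | 01-110,010-1-
  23 | 010-1-  (sole → essential)
  25 | -11001,0-1001
  28 | -11100,0-1100,0111-0
  30 | 01-110,0111-0
  32 | 1-0000,10000-
  33 | 10000-  (sole → essential)
  42 | 10101-  (sole → essential)
  43 | 10101-  (sole → essential)
  48 | -100-0,1-0000,11-000
  50 | -100-0,-1001-
  51 | -1001-  (sole → essential)
  53 | 110101  (sole → essential)
  56 | 11-000,111-00,11100-
  57 | -11001,11100-
  60 | -11100,111-00
Essential prime implicants: -100-0, -1001-, 0-0010, 0011-1, 010-1-, 10000-, 10101-, 110101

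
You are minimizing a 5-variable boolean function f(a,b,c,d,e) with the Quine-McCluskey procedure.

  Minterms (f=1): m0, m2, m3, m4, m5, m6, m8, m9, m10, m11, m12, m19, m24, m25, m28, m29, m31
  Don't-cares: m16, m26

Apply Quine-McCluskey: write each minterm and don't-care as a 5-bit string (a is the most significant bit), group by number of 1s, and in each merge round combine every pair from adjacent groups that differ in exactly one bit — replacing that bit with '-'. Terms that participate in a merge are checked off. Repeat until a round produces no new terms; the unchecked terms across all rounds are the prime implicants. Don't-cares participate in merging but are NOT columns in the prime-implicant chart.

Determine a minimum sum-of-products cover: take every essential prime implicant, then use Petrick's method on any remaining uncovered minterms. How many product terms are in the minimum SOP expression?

Round 0: 00000✓ 00010✓ 00011✓ 00100✓ 00101✓ 00110✓ 01000✓ 01001✓ 01010✓ 01011✓ 01100✓ 10000✓ 10011✓ 11000✓ 11001✓ 11010✓ 11100✓ 11101✓ 11111✓
Round 1: -0000✓ -0011 -1000✓ -1001✓ -1010✓ -1100✓ 0-000✓ 0-010✓ 0-011✓ 0-100✓ 00-00✓ 00-10✓ 000-0✓ 0001-✓ 001-0✓ 0010- 01-00✓ 010-0✓ 010-1✓ 0100-✓ 0101-✓ 1-000✓ 11-00✓ 11-01✓ 110-0✓ 1100-✓ 111-1 1110-✓
Round 2: --000 -1-00 -10-0 -100- 0--00 0-0-0 0-01- 00--0 010-- 11-0-
PIs = {--000, -0011, -1-00, -10-0, -100-, 0--00, 0-0-0, 0-01-, 00--0, 0010-, 010--, 11-0-, 111-1}
Coverage chart:
  m0: --000,0--00,0-0-0,00--0
  m2: 0-0-0,0-01-,00--0
  m3: -0011,0-01-
  m4: 0--00,00--0,0010-
  m5: 0010- ←essential
  m6: 00--0 ←essential
  m8: --000,-1-00,-10-0,-100-,0--00,0-0-0,010--
  m9: -100-,010--
  m10: -10-0,0-0-0,0-01-,010--
  m11: 0-01-,010--
  m12: -1-00,0--00
  m19: -0011 ←essential
  m24: --000,-1-00,-10-0,-100-,11-0-
  m25: -100-,11-0-
  m28: -1-00,11-0-
  m29: 11-0-,111-1
  m31: 111-1 ←essential
Essential: -0011, 00--0, 0010-, 111-1
Petrick residual → -1-00, -100-, 0-01-
Min cover (7 terms): b'c'de + bd'e' + bc'd' + a'c'd + a'b'e' + a'b'cd' + abce

7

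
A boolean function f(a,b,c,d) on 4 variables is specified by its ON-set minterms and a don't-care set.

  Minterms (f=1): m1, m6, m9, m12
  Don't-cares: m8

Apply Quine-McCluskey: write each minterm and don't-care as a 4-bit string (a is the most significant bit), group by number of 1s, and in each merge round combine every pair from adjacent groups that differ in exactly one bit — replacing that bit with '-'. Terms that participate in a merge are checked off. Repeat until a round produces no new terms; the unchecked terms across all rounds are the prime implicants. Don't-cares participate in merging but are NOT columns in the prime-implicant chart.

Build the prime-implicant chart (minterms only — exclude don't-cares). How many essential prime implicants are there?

[col 0] 0001*, 0110, 1000*, 1001*, 1100*
[col 1] -001, 1-00, 100-
Prime implicants: -001, 0110, 1-00, 100-
PI chart (minterm → PIs covering it):
  1 | -001  (sole → essential)
  6 | 0110  (sole → essential)
  9 | -001,100-
  12 | 1-00  (sole → essential)
Essential prime implicants: -001, 0110, 1-00

3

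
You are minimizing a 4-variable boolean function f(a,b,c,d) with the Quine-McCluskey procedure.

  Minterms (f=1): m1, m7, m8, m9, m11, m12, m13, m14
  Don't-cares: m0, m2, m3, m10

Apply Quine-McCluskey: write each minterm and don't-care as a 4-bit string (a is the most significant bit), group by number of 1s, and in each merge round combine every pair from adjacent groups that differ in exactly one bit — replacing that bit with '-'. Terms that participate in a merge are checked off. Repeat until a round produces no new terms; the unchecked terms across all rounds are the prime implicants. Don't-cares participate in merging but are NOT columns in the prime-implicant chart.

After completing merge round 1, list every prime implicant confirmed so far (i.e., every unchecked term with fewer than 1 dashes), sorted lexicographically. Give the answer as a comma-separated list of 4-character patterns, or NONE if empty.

Round 0: 0000✓ 0001✓ 0010✓ 0011✓ 0111✓ 1000✓ 1001✓ 1010✓ 1011✓ 1100✓ 1101✓ 1110✓
Round 1: -000✓ -001✓ -010✓ -011✓ 0-11 00-0✓ 00-1✓ 000-✓ 001-✓ 1-00✓ 1-01✓ 1-10✓ 10-0✓ 10-1✓ 100-✓ 101-✓ 11-0✓ 110-✓
Round 2: -0-0✓ -0-1✓ -00-✓ -01-✓ 00--✓ 1--0 1-0- 10--✓
Round 3: -0--
PIs = {-0--, 0-11, 1--0, 1-0-}

NONE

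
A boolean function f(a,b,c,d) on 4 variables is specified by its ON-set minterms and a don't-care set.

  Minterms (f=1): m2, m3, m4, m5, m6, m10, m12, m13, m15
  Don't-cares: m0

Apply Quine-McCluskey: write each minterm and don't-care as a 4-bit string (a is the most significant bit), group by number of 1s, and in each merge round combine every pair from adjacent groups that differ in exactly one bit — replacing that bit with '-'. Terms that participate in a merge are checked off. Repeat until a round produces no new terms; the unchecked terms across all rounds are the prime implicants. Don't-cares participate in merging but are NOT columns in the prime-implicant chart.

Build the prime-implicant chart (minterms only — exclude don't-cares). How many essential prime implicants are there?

5

size-2^0 implicants → 0000(✓)  0010(✓)  0011(✓)  0100(✓)  0101(✓)  0110(✓)  1010(✓)  1100(✓)  1101(✓)  1111(✓)
size-2^1 implicants → -010  -100(✓)  -101(✓)  0-00(✓)  0-10(✓)  00-0(✓)  001-  01-0(✓)  010-(✓)  11-1  110-(✓)
size-2^2 implicants → -10-  0--0
Unchecked terms (primes): -010, -10-, 0--0, 001-, 11-1
Minterm coverage:
  m2 ⊆ -010,0--0,001-
  m3 ⊆ 001- [E]
  m4 ⊆ -10-,0--0
  m5 ⊆ -10- [E]
  m6 ⊆ 0--0 [E]
  m10 ⊆ -010 [E]
  m12 ⊆ -10- [E]
  m13 ⊆ -10-,11-1
  m15 ⊆ 11-1 [E]
E = {-010, -10-, 0--0, 001-, 11-1}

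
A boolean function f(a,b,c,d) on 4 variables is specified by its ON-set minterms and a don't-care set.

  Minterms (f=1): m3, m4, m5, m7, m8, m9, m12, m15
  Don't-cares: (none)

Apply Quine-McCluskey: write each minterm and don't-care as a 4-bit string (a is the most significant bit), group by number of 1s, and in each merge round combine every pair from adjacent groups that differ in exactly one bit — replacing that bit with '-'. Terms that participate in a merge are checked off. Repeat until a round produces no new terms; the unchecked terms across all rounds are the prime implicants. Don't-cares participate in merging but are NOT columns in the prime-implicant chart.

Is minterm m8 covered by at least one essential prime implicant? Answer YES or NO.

YES

[col 0] 0011*, 0100*, 0101*, 0111*, 1000*, 1001*, 1100*, 1111*
[col 1] -100, -111, 0-11, 01-1, 010-, 1-00, 100-
Prime implicants: -100, -111, 0-11, 01-1, 010-, 1-00, 100-
PI chart (minterm → PIs covering it):
  3 | 0-11  (sole → essential)
  4 | -100,010-
  5 | 01-1,010-
  7 | -111,0-11,01-1
  8 | 1-00,100-
  9 | 100-  (sole → essential)
  12 | -100,1-00
  15 | -111  (sole → essential)
Essential prime implicants: -111, 0-11, 100-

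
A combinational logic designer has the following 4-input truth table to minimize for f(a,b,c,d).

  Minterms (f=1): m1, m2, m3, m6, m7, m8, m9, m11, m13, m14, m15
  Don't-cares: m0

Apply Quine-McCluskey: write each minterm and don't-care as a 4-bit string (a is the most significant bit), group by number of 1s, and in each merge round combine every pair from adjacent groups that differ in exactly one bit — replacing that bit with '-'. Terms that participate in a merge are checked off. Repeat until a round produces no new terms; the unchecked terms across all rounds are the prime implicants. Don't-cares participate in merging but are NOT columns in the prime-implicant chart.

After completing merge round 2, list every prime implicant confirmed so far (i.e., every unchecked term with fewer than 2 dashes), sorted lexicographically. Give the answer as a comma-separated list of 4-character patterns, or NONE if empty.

[col 0] 0000*, 0001*, 0010*, 0011*, 0110*, 0111*, 1000*, 1001*, 1011*, 1101*, 1110*, 1111*
[col 1] -000*, -001*, -011*, -110*, -111*, 0-10*, 0-11*, 00-0*, 00-1*, 000-*, 001-*, 011-*, 1-01*, 1-11*, 10-1*, 100-*, 11-1*, 111-*
[col 2] --11, -0-1, -00-, -11-, 0-1-, 00--, 1--1
Prime implicants: --11, -0-1, -00-, -11-, 0-1-, 00--, 1--1

NONE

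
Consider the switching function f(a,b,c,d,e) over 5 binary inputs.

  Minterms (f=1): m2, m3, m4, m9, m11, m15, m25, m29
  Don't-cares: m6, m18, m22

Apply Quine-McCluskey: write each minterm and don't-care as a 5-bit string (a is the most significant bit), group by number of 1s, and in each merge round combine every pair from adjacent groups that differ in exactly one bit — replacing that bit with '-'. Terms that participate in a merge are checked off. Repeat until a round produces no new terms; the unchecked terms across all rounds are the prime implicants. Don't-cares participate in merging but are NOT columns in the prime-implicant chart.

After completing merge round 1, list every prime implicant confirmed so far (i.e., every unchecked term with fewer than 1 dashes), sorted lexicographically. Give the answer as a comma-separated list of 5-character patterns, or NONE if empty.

[col 0] 00010*, 00011*, 00100*, 00110*, 01001*, 01011*, 01111*, 10010*, 10110*, 11001*, 11101*
[col 1] -0010*, -0110*, -1001, 0-011, 00-10*, 0001-, 001-0, 01-11, 010-1, 10-10*, 11-01
[col 2] -0-10
Prime implicants: -0-10, -1001, 0-011, 0001-, 001-0, 01-11, 010-1, 11-01

NONE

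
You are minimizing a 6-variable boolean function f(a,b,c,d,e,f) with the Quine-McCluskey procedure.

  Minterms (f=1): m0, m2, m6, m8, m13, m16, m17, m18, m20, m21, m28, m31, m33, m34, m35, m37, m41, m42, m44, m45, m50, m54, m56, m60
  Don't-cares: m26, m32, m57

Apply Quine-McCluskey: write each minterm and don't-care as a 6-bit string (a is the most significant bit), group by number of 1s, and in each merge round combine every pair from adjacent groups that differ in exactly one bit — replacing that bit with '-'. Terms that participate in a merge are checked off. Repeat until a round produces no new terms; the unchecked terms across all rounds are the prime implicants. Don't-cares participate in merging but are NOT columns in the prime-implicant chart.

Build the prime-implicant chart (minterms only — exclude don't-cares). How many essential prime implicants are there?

9

Round 0: 000000✓ 000010✓ 000110✓ 001000✓ 001101✓ 010000✓ 010001✓ 010010✓ 010100✓ 010101✓ 011010✓ 011100✓ 011111 100000✓ 100001✓ 100010✓ 100011✓ 100101✓ 101001✓ 101010✓ 101100✓ 101101✓ 110010✓ 110110✓ 111000✓ 111001✓ 111100✓
Round 1: -00000✓ -00010✓ -01101 -10010✓ -11100 0-0000✓ 0-0010✓ 00-000 000-10 0000-0✓ 01-010 01-100 010-00✓ 010-01✓ 0100-0✓ 01000-✓ 01010-✓ 1-0010✓ 1-1001 1-1100 10-001✓ 10-010 10-101✓ 100-01✓ 1000-0✓ 1000-1✓ 10000-✓ 10001-✓ 101-01✓ 10110- 110-10 111-00 11100-
Round 2: --0010 -000-0 0-00-0 010-0- 10--01 1000--
PIs = {--0010, -000-0, -01101, -11100, 0-00-0, 00-000, 000-10, 01-010, 01-100, 010-0-, 011111, 1-1001, 1-1100, 10--01, 10-010, 1000--, 10110-, 110-10, 111-00, 11100-}
Coverage chart:
  m0: -000-0,0-00-0,00-000
  m2: --0010,-000-0,0-00-0,000-10
  m6: 000-10 ←essential
  m8: 00-000 ←essential
  m13: -01101 ←essential
  m16: 0-00-0,010-0-
  m17: 010-0- ←essential
  m18: --0010,0-00-0,01-010
  m20: 01-100,010-0-
  m21: 010-0- ←essential
  m28: -11100,01-100
  m31: 011111 ←essential
  m33: 10--01,1000--
  m34: --0010,-000-0,10-010,1000--
  m35: 1000-- ←essential
  m37: 10--01 ←essential
  m41: 1-1001,10--01
  m42: 10-010 ←essential
  m44: 1-1100,10110-
  m45: -01101,10--01,10110-
  m50: --0010,110-10
  m54: 110-10 ←essential
  m56: 111-00,11100-
  m60: -11100,1-1100,111-00
Essential: -01101, 00-000, 000-10, 010-0-, 011111, 10--01, 10-010, 1000--, 110-10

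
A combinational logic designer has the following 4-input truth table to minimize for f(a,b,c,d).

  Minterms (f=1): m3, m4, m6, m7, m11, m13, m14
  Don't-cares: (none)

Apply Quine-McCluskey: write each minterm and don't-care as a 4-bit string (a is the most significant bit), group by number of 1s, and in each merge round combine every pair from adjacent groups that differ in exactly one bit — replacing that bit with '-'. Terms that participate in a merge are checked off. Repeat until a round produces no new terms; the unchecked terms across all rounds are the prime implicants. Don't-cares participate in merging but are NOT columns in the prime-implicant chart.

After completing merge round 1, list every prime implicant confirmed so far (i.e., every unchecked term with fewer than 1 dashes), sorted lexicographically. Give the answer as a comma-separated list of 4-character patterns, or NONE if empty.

size-2^0 implicants → 0011(✓)  0100(✓)  0110(✓)  0111(✓)  1011(✓)  1101  1110(✓)
size-2^1 implicants → -011  -110  0-11  01-0  011-
Unchecked terms (primes): -011, -110, 0-11, 01-0, 011-, 1101

1101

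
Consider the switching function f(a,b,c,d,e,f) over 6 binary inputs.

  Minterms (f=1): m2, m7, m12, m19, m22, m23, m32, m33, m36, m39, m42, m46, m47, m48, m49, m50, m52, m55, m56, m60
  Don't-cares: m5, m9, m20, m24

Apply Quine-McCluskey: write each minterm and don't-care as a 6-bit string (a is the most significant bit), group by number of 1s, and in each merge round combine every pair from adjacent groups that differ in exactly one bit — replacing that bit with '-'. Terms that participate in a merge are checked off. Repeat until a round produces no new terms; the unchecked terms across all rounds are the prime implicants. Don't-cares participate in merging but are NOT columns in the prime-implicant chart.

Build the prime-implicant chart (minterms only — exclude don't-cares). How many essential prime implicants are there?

9

[col 0] 000010, 000101*, 000111*, 001001, 001100, 010011*, 010100*, 010110*, 010111*, 011000*, 100000*, 100001*, 100100*, 100111*, 101010*, 101110*, 101111*, 110000*, 110001*, 110010*, 110100*, 110111*, 111000*, 111100*
[col 1] -00111*, -10100, -10111*, -11000, 0-0111*, 0001-1, 010-11, 0101-0, 01011-, 1-0000*, 1-0001*, 1-0100*, 1-0111*, 10-111, 100-00*, 10000-*, 101-10, 10111-, 11-000*, 11-100*, 110-00*, 1100-0, 11000-*, 111-00*
[col 2] --0111, 1-0-00, 1-000-, 11--00
Prime implicants: --0111, -10100, -11000, 000010, 0001-1, 001001, 001100, 010-11, 0101-0, 01011-, 1-0-00, 1-000-, 10-111, 101-10, 10111-, 11--00, 1100-0
PI chart (minterm → PIs covering it):
  2 | 000010  (sole → essential)
  7 | --0111,0001-1
  12 | 001100  (sole → essential)
  19 | 010-11  (sole → essential)
  22 | 0101-0,01011-
  23 | --0111,010-11,01011-
  32 | 1-0-00,1-000-
  33 | 1-000-  (sole → essential)
  36 | 1-0-00  (sole → essential)
  39 | --0111,10-111
  42 | 101-10  (sole → essential)
  46 | 101-10,10111-
  47 | 10-111,10111-
  48 | 1-0-00,1-000-,11--00,1100-0
  49 | 1-000-  (sole → essential)
  50 | 1100-0  (sole → essential)
  52 | -10100,1-0-00,11--00
  55 | --0111  (sole → essential)
  56 | -11000,11--00
  60 | 11--00  (sole → essential)
Essential prime implicants: --0111, 000010, 001100, 010-11, 1-0-00, 1-000-, 101-10, 11--00, 1100-0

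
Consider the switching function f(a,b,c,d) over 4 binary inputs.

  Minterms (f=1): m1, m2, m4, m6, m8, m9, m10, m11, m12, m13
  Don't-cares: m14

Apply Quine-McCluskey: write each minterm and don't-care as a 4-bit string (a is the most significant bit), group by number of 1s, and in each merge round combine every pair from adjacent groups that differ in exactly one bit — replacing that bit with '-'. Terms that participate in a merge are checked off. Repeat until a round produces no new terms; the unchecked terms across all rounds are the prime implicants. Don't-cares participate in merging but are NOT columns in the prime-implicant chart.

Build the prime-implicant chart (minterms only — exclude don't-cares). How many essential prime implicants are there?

[col 0] 0001*, 0010*, 0100*, 0110*, 1000*, 1001*, 1010*, 1011*, 1100*, 1101*, 1110*
[col 1] -001, -010*, -100*, -110*, 0-10*, 01-0*, 1-00*, 1-01*, 1-10*, 10-0*, 10-1*, 100-*, 101-*, 11-0*, 110-*
[col 2] --10, -1-0, 1--0, 1-0-, 10--
Prime implicants: --10, -001, -1-0, 1--0, 1-0-, 10--
PI chart (minterm → PIs covering it):
  1 | -001  (sole → essential)
  2 | --10  (sole → essential)
  4 | -1-0  (sole → essential)
  6 | --10,-1-0
  8 | 1--0,1-0-,10--
  9 | -001,1-0-,10--
  10 | --10,1--0,10--
  11 | 10--  (sole → essential)
  12 | -1-0,1--0,1-0-
  13 | 1-0-  (sole → essential)
Essential prime implicants: --10, -001, -1-0, 1-0-, 10--

5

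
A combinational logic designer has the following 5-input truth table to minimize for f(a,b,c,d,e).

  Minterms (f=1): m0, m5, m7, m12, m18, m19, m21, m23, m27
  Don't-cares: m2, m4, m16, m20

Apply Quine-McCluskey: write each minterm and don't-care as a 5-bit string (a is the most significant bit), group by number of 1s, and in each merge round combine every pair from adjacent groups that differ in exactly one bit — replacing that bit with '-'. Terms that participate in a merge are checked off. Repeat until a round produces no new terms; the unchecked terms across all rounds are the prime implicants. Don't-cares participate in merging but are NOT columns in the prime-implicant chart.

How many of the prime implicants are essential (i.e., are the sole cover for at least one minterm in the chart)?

3

[col 0] 00000*, 00010*, 00100*, 00101*, 00111*, 01100*, 10000*, 10010*, 10011*, 10100*, 10101*, 10111*, 11011*
[col 1] -0000*, -0010*, -0100*, -0101*, -0111*, 0-100, 00-00*, 000-0*, 001-1*, 0010-*, 1-011, 10-00*, 10-11, 100-0*, 1001-, 101-1*, 1010-*
[col 2] -0-00, -00-0, -01-1, -010-
Prime implicants: -0-00, -00-0, -01-1, -010-, 0-100, 1-011, 10-11, 1001-
PI chart (minterm → PIs covering it):
  0 | -0-00,-00-0
  5 | -01-1,-010-
  7 | -01-1  (sole → essential)
  12 | 0-100  (sole → essential)
  18 | -00-0,1001-
  19 | 1-011,10-11,1001-
  21 | -01-1,-010-
  23 | -01-1,10-11
  27 | 1-011  (sole → essential)
Essential prime implicants: -01-1, 0-100, 1-011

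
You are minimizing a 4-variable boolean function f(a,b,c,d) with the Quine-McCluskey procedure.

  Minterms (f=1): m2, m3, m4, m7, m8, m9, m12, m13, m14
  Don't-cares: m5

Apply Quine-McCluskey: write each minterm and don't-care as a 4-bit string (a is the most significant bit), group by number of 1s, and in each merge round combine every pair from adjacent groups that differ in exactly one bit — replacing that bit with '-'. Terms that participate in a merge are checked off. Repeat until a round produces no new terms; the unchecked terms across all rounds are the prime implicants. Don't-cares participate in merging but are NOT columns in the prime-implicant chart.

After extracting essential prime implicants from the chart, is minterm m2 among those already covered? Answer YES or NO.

Round 0: 0010✓ 0011✓ 0100✓ 0101✓ 0111✓ 1000✓ 1001✓ 1100✓ 1101✓ 1110✓
Round 1: -100✓ -101✓ 0-11 001- 01-1 010-✓ 1-00✓ 1-01✓ 100-✓ 11-0 110-✓
Round 2: -10- 1-0-
PIs = {-10-, 0-11, 001-, 01-1, 1-0-, 11-0}
Coverage chart:
  m2: 001- ←essential
  m3: 0-11,001-
  m4: -10- ←essential
  m7: 0-11,01-1
  m8: 1-0- ←essential
  m9: 1-0- ←essential
  m12: -10-,1-0-,11-0
  m13: -10-,1-0-
  m14: 11-0 ←essential
Essential: -10-, 001-, 1-0-, 11-0

YES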